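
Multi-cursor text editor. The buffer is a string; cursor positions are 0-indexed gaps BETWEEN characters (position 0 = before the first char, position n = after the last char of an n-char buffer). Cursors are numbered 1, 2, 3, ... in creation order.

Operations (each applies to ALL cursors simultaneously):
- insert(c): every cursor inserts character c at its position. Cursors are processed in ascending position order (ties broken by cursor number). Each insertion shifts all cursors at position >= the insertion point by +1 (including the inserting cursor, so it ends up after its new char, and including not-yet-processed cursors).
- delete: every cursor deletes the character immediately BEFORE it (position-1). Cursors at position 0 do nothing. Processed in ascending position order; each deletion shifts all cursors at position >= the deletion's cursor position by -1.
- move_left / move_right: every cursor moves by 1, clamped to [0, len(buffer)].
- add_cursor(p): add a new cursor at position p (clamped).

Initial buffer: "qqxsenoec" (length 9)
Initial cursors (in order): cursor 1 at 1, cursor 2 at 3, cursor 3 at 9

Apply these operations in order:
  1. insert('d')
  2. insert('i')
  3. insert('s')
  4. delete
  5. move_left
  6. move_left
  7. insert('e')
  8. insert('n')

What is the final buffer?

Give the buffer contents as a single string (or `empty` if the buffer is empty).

After op 1 (insert('d')): buffer="qdqxdsenoecd" (len 12), cursors c1@2 c2@5 c3@12, authorship .1..2......3
After op 2 (insert('i')): buffer="qdiqxdisenoecdi" (len 15), cursors c1@3 c2@7 c3@15, authorship .11..22......33
After op 3 (insert('s')): buffer="qdisqxdissenoecdis" (len 18), cursors c1@4 c2@9 c3@18, authorship .111..222......333
After op 4 (delete): buffer="qdiqxdisenoecdi" (len 15), cursors c1@3 c2@7 c3@15, authorship .11..22......33
After op 5 (move_left): buffer="qdiqxdisenoecdi" (len 15), cursors c1@2 c2@6 c3@14, authorship .11..22......33
After op 6 (move_left): buffer="qdiqxdisenoecdi" (len 15), cursors c1@1 c2@5 c3@13, authorship .11..22......33
After op 7 (insert('e')): buffer="qediqxedisenoecedi" (len 18), cursors c1@2 c2@7 c3@16, authorship .111..222......333
After op 8 (insert('n')): buffer="qendiqxendisenoecendi" (len 21), cursors c1@3 c2@9 c3@19, authorship .1111..2222......3333

Answer: qendiqxendisenoecendi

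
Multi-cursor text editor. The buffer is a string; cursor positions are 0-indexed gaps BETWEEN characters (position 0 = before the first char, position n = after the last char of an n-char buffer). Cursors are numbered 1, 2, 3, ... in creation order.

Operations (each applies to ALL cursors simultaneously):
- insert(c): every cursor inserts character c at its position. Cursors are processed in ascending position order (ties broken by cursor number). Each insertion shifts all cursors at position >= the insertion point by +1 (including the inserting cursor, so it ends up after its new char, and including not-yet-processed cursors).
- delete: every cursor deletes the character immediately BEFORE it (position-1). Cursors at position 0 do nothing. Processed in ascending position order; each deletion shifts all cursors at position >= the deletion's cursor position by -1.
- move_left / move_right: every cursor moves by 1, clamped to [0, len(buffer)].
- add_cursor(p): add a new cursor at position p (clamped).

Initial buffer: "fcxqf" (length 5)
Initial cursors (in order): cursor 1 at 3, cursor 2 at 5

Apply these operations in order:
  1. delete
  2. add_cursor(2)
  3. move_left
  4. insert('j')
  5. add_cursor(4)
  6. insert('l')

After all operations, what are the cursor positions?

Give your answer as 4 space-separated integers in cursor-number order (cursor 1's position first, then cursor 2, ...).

Answer: 5 9 5 7

Derivation:
After op 1 (delete): buffer="fcq" (len 3), cursors c1@2 c2@3, authorship ...
After op 2 (add_cursor(2)): buffer="fcq" (len 3), cursors c1@2 c3@2 c2@3, authorship ...
After op 3 (move_left): buffer="fcq" (len 3), cursors c1@1 c3@1 c2@2, authorship ...
After op 4 (insert('j')): buffer="fjjcjq" (len 6), cursors c1@3 c3@3 c2@5, authorship .13.2.
After op 5 (add_cursor(4)): buffer="fjjcjq" (len 6), cursors c1@3 c3@3 c4@4 c2@5, authorship .13.2.
After op 6 (insert('l')): buffer="fjjllcljlq" (len 10), cursors c1@5 c3@5 c4@7 c2@9, authorship .1313.422.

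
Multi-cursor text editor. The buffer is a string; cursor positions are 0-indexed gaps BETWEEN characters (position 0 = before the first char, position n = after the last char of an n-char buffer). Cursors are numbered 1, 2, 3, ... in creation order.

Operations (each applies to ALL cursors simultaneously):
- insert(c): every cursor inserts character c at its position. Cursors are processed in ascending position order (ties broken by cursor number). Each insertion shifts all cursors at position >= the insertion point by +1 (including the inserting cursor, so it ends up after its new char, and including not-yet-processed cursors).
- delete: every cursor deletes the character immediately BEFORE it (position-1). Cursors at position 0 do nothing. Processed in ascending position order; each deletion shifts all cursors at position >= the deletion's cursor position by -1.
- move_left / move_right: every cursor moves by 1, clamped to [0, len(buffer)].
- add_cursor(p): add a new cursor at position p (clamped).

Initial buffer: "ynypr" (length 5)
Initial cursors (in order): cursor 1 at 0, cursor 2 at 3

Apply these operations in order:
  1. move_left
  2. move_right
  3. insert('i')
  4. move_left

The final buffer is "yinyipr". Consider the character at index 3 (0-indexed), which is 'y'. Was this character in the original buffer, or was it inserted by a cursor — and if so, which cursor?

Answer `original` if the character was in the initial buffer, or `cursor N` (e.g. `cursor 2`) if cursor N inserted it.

After op 1 (move_left): buffer="ynypr" (len 5), cursors c1@0 c2@2, authorship .....
After op 2 (move_right): buffer="ynypr" (len 5), cursors c1@1 c2@3, authorship .....
After op 3 (insert('i')): buffer="yinyipr" (len 7), cursors c1@2 c2@5, authorship .1..2..
After op 4 (move_left): buffer="yinyipr" (len 7), cursors c1@1 c2@4, authorship .1..2..
Authorship (.=original, N=cursor N): . 1 . . 2 . .
Index 3: author = original

Answer: original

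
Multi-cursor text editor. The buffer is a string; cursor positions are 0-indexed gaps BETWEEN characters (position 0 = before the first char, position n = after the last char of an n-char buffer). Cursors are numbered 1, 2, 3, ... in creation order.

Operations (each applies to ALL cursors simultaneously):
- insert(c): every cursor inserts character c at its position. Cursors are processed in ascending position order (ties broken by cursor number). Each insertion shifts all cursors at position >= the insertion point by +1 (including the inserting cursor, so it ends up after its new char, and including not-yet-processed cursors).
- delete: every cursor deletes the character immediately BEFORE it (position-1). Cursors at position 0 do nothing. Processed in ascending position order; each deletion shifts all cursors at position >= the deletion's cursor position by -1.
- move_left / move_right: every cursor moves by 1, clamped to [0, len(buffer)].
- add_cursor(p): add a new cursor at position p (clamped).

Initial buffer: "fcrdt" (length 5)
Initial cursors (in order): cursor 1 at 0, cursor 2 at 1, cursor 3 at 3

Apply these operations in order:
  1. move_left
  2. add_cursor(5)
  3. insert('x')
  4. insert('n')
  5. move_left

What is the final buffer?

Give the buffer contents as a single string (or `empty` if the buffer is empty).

Answer: xxnnfcxnrdtxn

Derivation:
After op 1 (move_left): buffer="fcrdt" (len 5), cursors c1@0 c2@0 c3@2, authorship .....
After op 2 (add_cursor(5)): buffer="fcrdt" (len 5), cursors c1@0 c2@0 c3@2 c4@5, authorship .....
After op 3 (insert('x')): buffer="xxfcxrdtx" (len 9), cursors c1@2 c2@2 c3@5 c4@9, authorship 12..3...4
After op 4 (insert('n')): buffer="xxnnfcxnrdtxn" (len 13), cursors c1@4 c2@4 c3@8 c4@13, authorship 1212..33...44
After op 5 (move_left): buffer="xxnnfcxnrdtxn" (len 13), cursors c1@3 c2@3 c3@7 c4@12, authorship 1212..33...44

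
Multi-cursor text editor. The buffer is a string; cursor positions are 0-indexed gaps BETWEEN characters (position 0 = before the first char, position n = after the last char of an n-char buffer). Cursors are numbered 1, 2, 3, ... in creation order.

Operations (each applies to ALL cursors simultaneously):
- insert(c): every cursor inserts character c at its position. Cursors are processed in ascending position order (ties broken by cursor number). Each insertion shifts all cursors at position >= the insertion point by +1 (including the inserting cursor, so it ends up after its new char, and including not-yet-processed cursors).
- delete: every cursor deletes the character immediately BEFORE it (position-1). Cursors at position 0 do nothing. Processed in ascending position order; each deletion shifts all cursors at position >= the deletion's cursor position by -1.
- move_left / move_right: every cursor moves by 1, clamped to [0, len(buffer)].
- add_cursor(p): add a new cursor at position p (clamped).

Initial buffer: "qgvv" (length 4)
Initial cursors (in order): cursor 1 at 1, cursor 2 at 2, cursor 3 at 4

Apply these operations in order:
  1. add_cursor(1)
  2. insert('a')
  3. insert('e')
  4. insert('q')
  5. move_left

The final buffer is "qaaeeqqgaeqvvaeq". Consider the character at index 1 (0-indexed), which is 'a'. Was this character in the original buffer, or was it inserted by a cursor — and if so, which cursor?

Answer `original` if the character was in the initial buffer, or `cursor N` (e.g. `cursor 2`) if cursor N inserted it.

After op 1 (add_cursor(1)): buffer="qgvv" (len 4), cursors c1@1 c4@1 c2@2 c3@4, authorship ....
After op 2 (insert('a')): buffer="qaagavva" (len 8), cursors c1@3 c4@3 c2@5 c3@8, authorship .14.2..3
After op 3 (insert('e')): buffer="qaaeegaevvae" (len 12), cursors c1@5 c4@5 c2@8 c3@12, authorship .1414.22..33
After op 4 (insert('q')): buffer="qaaeeqqgaeqvvaeq" (len 16), cursors c1@7 c4@7 c2@11 c3@16, authorship .141414.222..333
After op 5 (move_left): buffer="qaaeeqqgaeqvvaeq" (len 16), cursors c1@6 c4@6 c2@10 c3@15, authorship .141414.222..333
Authorship (.=original, N=cursor N): . 1 4 1 4 1 4 . 2 2 2 . . 3 3 3
Index 1: author = 1

Answer: cursor 1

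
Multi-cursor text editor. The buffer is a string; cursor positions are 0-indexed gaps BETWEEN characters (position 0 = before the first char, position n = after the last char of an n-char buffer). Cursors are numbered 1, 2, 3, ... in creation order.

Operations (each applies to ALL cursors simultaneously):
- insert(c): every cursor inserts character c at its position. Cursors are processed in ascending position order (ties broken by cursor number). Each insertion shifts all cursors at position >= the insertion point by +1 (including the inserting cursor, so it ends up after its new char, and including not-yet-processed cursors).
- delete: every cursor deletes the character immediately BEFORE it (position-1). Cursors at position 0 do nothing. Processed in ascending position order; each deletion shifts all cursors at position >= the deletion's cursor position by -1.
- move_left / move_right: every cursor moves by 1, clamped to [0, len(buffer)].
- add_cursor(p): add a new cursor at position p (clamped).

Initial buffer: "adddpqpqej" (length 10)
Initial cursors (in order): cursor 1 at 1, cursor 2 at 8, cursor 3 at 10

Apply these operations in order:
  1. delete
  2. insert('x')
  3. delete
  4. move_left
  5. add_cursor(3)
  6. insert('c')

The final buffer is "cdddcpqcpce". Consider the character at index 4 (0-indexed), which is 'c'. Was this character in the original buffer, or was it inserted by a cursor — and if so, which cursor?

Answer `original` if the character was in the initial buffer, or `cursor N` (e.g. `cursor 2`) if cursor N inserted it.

After op 1 (delete): buffer="dddpqpe" (len 7), cursors c1@0 c2@6 c3@7, authorship .......
After op 2 (insert('x')): buffer="xdddpqpxex" (len 10), cursors c1@1 c2@8 c3@10, authorship 1......2.3
After op 3 (delete): buffer="dddpqpe" (len 7), cursors c1@0 c2@6 c3@7, authorship .......
After op 4 (move_left): buffer="dddpqpe" (len 7), cursors c1@0 c2@5 c3@6, authorship .......
After op 5 (add_cursor(3)): buffer="dddpqpe" (len 7), cursors c1@0 c4@3 c2@5 c3@6, authorship .......
After op 6 (insert('c')): buffer="cdddcpqcpce" (len 11), cursors c1@1 c4@5 c2@8 c3@10, authorship 1...4..2.3.
Authorship (.=original, N=cursor N): 1 . . . 4 . . 2 . 3 .
Index 4: author = 4

Answer: cursor 4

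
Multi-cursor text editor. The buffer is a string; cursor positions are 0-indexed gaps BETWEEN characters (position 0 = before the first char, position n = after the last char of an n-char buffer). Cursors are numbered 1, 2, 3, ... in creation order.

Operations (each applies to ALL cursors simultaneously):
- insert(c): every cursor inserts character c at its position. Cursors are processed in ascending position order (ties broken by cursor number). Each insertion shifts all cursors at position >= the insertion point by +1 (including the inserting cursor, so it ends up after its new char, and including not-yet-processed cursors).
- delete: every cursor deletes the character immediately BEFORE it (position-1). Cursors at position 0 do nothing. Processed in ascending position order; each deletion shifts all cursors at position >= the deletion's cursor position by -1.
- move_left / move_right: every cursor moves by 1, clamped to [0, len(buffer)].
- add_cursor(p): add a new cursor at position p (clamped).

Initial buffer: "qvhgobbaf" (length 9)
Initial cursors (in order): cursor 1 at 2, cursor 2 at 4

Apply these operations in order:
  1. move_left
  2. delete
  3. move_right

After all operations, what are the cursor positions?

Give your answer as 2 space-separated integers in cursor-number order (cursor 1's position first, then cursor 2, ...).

Answer: 1 2

Derivation:
After op 1 (move_left): buffer="qvhgobbaf" (len 9), cursors c1@1 c2@3, authorship .........
After op 2 (delete): buffer="vgobbaf" (len 7), cursors c1@0 c2@1, authorship .......
After op 3 (move_right): buffer="vgobbaf" (len 7), cursors c1@1 c2@2, authorship .......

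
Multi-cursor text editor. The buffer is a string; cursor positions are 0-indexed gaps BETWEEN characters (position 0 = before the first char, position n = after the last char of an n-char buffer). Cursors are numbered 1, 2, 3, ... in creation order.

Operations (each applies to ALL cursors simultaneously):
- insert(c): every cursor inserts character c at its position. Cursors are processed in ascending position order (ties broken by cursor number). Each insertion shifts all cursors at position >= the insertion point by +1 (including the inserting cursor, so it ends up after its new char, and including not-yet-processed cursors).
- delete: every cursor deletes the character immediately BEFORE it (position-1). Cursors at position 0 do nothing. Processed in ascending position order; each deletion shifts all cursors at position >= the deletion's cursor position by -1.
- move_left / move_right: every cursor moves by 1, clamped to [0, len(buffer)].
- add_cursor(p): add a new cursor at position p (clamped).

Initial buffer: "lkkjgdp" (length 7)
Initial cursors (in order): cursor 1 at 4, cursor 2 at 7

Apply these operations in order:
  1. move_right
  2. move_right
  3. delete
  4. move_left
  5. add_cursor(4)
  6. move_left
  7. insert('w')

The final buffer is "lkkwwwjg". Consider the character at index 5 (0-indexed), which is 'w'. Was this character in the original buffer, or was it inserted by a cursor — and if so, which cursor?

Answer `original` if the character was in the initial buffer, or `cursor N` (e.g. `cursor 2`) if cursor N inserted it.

Answer: cursor 3

Derivation:
After op 1 (move_right): buffer="lkkjgdp" (len 7), cursors c1@5 c2@7, authorship .......
After op 2 (move_right): buffer="lkkjgdp" (len 7), cursors c1@6 c2@7, authorship .......
After op 3 (delete): buffer="lkkjg" (len 5), cursors c1@5 c2@5, authorship .....
After op 4 (move_left): buffer="lkkjg" (len 5), cursors c1@4 c2@4, authorship .....
After op 5 (add_cursor(4)): buffer="lkkjg" (len 5), cursors c1@4 c2@4 c3@4, authorship .....
After op 6 (move_left): buffer="lkkjg" (len 5), cursors c1@3 c2@3 c3@3, authorship .....
After op 7 (insert('w')): buffer="lkkwwwjg" (len 8), cursors c1@6 c2@6 c3@6, authorship ...123..
Authorship (.=original, N=cursor N): . . . 1 2 3 . .
Index 5: author = 3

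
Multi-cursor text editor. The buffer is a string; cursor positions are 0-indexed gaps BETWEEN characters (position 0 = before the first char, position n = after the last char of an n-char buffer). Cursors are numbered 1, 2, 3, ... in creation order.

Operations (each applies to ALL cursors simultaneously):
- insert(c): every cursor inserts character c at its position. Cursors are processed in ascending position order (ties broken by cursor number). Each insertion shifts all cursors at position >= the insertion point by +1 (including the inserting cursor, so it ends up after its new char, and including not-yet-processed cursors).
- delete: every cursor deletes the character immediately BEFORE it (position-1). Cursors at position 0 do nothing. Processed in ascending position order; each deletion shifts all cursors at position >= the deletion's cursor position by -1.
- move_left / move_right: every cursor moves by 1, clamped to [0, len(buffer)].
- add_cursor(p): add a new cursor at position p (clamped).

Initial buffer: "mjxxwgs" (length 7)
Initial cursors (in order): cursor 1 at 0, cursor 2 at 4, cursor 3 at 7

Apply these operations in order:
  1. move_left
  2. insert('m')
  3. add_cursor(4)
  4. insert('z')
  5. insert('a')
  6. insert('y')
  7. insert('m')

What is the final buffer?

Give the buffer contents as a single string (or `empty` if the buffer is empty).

Answer: mzaymmjxzaymmzaymxwgmzayms

Derivation:
After op 1 (move_left): buffer="mjxxwgs" (len 7), cursors c1@0 c2@3 c3@6, authorship .......
After op 2 (insert('m')): buffer="mmjxmxwgms" (len 10), cursors c1@1 c2@5 c3@9, authorship 1...2...3.
After op 3 (add_cursor(4)): buffer="mmjxmxwgms" (len 10), cursors c1@1 c4@4 c2@5 c3@9, authorship 1...2...3.
After op 4 (insert('z')): buffer="mzmjxzmzxwgmzs" (len 14), cursors c1@2 c4@6 c2@8 c3@13, authorship 11...422...33.
After op 5 (insert('a')): buffer="mzamjxzamzaxwgmzas" (len 18), cursors c1@3 c4@8 c2@11 c3@17, authorship 111...44222...333.
After op 6 (insert('y')): buffer="mzaymjxzaymzayxwgmzays" (len 22), cursors c1@4 c4@10 c2@14 c3@21, authorship 1111...4442222...3333.
After op 7 (insert('m')): buffer="mzaymmjxzaymmzaymxwgmzayms" (len 26), cursors c1@5 c4@12 c2@17 c3@25, authorship 11111...444422222...33333.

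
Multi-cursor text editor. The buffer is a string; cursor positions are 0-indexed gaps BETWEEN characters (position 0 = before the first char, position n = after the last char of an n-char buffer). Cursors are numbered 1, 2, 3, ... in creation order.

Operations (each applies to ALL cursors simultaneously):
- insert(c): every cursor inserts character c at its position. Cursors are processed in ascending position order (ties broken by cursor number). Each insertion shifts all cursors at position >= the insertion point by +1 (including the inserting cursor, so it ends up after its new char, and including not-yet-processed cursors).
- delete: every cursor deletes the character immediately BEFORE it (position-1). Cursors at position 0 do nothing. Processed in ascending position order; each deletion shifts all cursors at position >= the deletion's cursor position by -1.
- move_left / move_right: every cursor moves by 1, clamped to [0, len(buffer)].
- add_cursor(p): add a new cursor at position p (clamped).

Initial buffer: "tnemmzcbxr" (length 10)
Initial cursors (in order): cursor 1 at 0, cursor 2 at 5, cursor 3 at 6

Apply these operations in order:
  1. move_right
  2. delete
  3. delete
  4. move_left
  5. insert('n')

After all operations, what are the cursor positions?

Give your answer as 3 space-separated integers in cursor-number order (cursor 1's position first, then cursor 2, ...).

Answer: 1 4 4

Derivation:
After op 1 (move_right): buffer="tnemmzcbxr" (len 10), cursors c1@1 c2@6 c3@7, authorship ..........
After op 2 (delete): buffer="nemmbxr" (len 7), cursors c1@0 c2@4 c3@4, authorship .......
After op 3 (delete): buffer="nebxr" (len 5), cursors c1@0 c2@2 c3@2, authorship .....
After op 4 (move_left): buffer="nebxr" (len 5), cursors c1@0 c2@1 c3@1, authorship .....
After op 5 (insert('n')): buffer="nnnnebxr" (len 8), cursors c1@1 c2@4 c3@4, authorship 1.23....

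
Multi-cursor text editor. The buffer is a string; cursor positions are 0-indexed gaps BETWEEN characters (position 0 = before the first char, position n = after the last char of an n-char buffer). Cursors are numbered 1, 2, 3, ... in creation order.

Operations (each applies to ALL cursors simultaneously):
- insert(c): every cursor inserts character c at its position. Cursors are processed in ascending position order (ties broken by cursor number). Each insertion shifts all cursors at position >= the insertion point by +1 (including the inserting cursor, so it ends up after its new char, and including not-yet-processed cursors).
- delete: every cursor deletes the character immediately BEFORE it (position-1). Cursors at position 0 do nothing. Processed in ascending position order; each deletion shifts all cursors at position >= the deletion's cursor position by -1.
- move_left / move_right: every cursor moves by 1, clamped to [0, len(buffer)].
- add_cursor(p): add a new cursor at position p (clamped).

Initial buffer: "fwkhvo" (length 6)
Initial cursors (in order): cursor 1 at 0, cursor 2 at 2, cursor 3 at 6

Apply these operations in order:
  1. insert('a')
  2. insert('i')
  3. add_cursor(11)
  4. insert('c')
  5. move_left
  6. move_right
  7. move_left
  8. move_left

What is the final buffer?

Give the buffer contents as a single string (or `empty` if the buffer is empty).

Answer: aicfwaickhvoacic

Derivation:
After op 1 (insert('a')): buffer="afwakhvoa" (len 9), cursors c1@1 c2@4 c3@9, authorship 1..2....3
After op 2 (insert('i')): buffer="aifwaikhvoai" (len 12), cursors c1@2 c2@6 c3@12, authorship 11..22....33
After op 3 (add_cursor(11)): buffer="aifwaikhvoai" (len 12), cursors c1@2 c2@6 c4@11 c3@12, authorship 11..22....33
After op 4 (insert('c')): buffer="aicfwaickhvoacic" (len 16), cursors c1@3 c2@8 c4@14 c3@16, authorship 111..222....3433
After op 5 (move_left): buffer="aicfwaickhvoacic" (len 16), cursors c1@2 c2@7 c4@13 c3@15, authorship 111..222....3433
After op 6 (move_right): buffer="aicfwaickhvoacic" (len 16), cursors c1@3 c2@8 c4@14 c3@16, authorship 111..222....3433
After op 7 (move_left): buffer="aicfwaickhvoacic" (len 16), cursors c1@2 c2@7 c4@13 c3@15, authorship 111..222....3433
After op 8 (move_left): buffer="aicfwaickhvoacic" (len 16), cursors c1@1 c2@6 c4@12 c3@14, authorship 111..222....3433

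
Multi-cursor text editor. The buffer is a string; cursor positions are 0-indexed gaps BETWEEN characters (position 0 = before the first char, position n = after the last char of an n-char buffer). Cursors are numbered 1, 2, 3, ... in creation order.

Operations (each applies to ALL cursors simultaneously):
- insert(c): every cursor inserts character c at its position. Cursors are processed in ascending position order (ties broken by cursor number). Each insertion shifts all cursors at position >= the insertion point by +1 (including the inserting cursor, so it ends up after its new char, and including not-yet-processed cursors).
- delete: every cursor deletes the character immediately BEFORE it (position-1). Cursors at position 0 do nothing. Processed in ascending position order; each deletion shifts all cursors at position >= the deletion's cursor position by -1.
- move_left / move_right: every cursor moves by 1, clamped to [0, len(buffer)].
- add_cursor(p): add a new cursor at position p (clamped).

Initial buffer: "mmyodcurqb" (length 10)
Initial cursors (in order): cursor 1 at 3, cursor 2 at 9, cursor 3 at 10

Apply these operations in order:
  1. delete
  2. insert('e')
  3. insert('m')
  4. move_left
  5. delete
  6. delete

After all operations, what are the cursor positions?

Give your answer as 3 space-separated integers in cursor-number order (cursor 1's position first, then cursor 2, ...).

Answer: 1 6 6

Derivation:
After op 1 (delete): buffer="mmodcur" (len 7), cursors c1@2 c2@7 c3@7, authorship .......
After op 2 (insert('e')): buffer="mmeodcuree" (len 10), cursors c1@3 c2@10 c3@10, authorship ..1.....23
After op 3 (insert('m')): buffer="mmemodcureemm" (len 13), cursors c1@4 c2@13 c3@13, authorship ..11.....2323
After op 4 (move_left): buffer="mmemodcureemm" (len 13), cursors c1@3 c2@12 c3@12, authorship ..11.....2323
After op 5 (delete): buffer="mmmodcurem" (len 10), cursors c1@2 c2@9 c3@9, authorship ..1.....23
After op 6 (delete): buffer="mmodcum" (len 7), cursors c1@1 c2@6 c3@6, authorship .1....3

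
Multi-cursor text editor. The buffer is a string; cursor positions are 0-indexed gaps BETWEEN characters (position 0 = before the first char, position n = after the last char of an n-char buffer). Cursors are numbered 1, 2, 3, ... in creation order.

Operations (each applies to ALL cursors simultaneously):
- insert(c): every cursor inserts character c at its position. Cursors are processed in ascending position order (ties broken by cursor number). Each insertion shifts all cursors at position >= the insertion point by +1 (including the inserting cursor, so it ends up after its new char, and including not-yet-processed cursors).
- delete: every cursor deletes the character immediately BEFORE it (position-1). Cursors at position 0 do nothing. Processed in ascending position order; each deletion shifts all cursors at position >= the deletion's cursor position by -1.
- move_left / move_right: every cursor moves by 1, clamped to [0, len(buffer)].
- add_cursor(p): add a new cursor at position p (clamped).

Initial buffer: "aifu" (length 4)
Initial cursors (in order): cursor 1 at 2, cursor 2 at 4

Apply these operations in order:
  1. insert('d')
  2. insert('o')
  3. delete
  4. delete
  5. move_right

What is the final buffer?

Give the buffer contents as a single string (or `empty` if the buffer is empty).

Answer: aifu

Derivation:
After op 1 (insert('d')): buffer="aidfud" (len 6), cursors c1@3 c2@6, authorship ..1..2
After op 2 (insert('o')): buffer="aidofudo" (len 8), cursors c1@4 c2@8, authorship ..11..22
After op 3 (delete): buffer="aidfud" (len 6), cursors c1@3 c2@6, authorship ..1..2
After op 4 (delete): buffer="aifu" (len 4), cursors c1@2 c2@4, authorship ....
After op 5 (move_right): buffer="aifu" (len 4), cursors c1@3 c2@4, authorship ....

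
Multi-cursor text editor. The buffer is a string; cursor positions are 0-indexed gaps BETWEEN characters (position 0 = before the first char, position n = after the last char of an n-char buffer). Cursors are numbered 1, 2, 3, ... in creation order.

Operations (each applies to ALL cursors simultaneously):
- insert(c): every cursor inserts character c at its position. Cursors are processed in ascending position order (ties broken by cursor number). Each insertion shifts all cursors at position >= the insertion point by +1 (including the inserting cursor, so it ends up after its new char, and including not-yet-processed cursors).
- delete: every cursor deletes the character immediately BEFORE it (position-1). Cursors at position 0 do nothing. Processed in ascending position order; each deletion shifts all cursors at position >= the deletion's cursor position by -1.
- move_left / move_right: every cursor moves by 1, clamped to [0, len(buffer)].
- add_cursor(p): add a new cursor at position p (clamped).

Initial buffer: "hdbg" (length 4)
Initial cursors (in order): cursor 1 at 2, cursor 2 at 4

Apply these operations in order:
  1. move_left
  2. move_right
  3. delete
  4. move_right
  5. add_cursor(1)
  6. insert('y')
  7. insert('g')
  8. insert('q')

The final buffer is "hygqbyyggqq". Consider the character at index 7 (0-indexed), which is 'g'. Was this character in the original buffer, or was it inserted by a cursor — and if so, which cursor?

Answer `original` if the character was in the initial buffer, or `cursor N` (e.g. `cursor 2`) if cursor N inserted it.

After op 1 (move_left): buffer="hdbg" (len 4), cursors c1@1 c2@3, authorship ....
After op 2 (move_right): buffer="hdbg" (len 4), cursors c1@2 c2@4, authorship ....
After op 3 (delete): buffer="hb" (len 2), cursors c1@1 c2@2, authorship ..
After op 4 (move_right): buffer="hb" (len 2), cursors c1@2 c2@2, authorship ..
After op 5 (add_cursor(1)): buffer="hb" (len 2), cursors c3@1 c1@2 c2@2, authorship ..
After op 6 (insert('y')): buffer="hybyy" (len 5), cursors c3@2 c1@5 c2@5, authorship .3.12
After op 7 (insert('g')): buffer="hygbyygg" (len 8), cursors c3@3 c1@8 c2@8, authorship .33.1212
After op 8 (insert('q')): buffer="hygqbyyggqq" (len 11), cursors c3@4 c1@11 c2@11, authorship .333.121212
Authorship (.=original, N=cursor N): . 3 3 3 . 1 2 1 2 1 2
Index 7: author = 1

Answer: cursor 1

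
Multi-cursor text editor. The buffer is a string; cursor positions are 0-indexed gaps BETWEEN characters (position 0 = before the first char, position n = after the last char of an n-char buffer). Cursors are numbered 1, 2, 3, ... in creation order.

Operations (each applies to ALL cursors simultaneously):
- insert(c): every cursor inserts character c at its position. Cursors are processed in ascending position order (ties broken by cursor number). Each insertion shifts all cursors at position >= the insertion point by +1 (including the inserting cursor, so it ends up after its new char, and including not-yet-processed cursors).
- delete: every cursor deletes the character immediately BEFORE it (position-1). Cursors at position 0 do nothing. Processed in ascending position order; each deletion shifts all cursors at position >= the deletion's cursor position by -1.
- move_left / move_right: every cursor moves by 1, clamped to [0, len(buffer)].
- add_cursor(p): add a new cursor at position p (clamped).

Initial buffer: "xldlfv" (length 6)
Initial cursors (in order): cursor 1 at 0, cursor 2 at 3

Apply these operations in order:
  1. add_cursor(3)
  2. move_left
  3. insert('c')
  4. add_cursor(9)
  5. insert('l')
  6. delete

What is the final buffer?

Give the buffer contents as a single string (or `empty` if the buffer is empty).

After op 1 (add_cursor(3)): buffer="xldlfv" (len 6), cursors c1@0 c2@3 c3@3, authorship ......
After op 2 (move_left): buffer="xldlfv" (len 6), cursors c1@0 c2@2 c3@2, authorship ......
After op 3 (insert('c')): buffer="cxlccdlfv" (len 9), cursors c1@1 c2@5 c3@5, authorship 1..23....
After op 4 (add_cursor(9)): buffer="cxlccdlfv" (len 9), cursors c1@1 c2@5 c3@5 c4@9, authorship 1..23....
After op 5 (insert('l')): buffer="clxlcclldlfvl" (len 13), cursors c1@2 c2@8 c3@8 c4@13, authorship 11..2323....4
After op 6 (delete): buffer="cxlccdlfv" (len 9), cursors c1@1 c2@5 c3@5 c4@9, authorship 1..23....

Answer: cxlccdlfv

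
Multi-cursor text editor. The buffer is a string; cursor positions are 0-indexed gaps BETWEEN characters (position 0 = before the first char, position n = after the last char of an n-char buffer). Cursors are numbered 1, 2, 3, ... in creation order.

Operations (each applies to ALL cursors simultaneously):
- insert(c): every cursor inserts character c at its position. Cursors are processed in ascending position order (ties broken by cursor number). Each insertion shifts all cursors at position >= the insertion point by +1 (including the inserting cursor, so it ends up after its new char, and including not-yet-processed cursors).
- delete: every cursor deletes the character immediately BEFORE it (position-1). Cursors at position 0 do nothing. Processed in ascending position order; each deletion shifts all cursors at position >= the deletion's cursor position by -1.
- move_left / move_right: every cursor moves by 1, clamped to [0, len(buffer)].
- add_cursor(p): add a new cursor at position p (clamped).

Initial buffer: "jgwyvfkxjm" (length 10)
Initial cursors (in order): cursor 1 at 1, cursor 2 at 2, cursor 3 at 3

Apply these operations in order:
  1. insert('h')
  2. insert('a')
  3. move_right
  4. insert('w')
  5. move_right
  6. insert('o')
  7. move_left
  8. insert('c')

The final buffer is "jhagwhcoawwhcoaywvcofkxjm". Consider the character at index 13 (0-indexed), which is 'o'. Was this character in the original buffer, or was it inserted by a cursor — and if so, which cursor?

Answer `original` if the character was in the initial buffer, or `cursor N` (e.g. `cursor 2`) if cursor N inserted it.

Answer: cursor 2

Derivation:
After op 1 (insert('h')): buffer="jhghwhyvfkxjm" (len 13), cursors c1@2 c2@4 c3@6, authorship .1.2.3.......
After op 2 (insert('a')): buffer="jhaghawhayvfkxjm" (len 16), cursors c1@3 c2@6 c3@9, authorship .11.22.33.......
After op 3 (move_right): buffer="jhaghawhayvfkxjm" (len 16), cursors c1@4 c2@7 c3@10, authorship .11.22.33.......
After op 4 (insert('w')): buffer="jhagwhawwhaywvfkxjm" (len 19), cursors c1@5 c2@9 c3@13, authorship .11.122.233.3......
After op 5 (move_right): buffer="jhagwhawwhaywvfkxjm" (len 19), cursors c1@6 c2@10 c3@14, authorship .11.122.233.3......
After op 6 (insert('o')): buffer="jhagwhoawwhoaywvofkxjm" (len 22), cursors c1@7 c2@12 c3@17, authorship .11.1212.2323.3.3.....
After op 7 (move_left): buffer="jhagwhoawwhoaywvofkxjm" (len 22), cursors c1@6 c2@11 c3@16, authorship .11.1212.2323.3.3.....
After op 8 (insert('c')): buffer="jhagwhcoawwhcoaywvcofkxjm" (len 25), cursors c1@7 c2@13 c3@19, authorship .11.12112.23223.3.33.....
Authorship (.=original, N=cursor N): . 1 1 . 1 2 1 1 2 . 2 3 2 2 3 . 3 . 3 3 . . . . .
Index 13: author = 2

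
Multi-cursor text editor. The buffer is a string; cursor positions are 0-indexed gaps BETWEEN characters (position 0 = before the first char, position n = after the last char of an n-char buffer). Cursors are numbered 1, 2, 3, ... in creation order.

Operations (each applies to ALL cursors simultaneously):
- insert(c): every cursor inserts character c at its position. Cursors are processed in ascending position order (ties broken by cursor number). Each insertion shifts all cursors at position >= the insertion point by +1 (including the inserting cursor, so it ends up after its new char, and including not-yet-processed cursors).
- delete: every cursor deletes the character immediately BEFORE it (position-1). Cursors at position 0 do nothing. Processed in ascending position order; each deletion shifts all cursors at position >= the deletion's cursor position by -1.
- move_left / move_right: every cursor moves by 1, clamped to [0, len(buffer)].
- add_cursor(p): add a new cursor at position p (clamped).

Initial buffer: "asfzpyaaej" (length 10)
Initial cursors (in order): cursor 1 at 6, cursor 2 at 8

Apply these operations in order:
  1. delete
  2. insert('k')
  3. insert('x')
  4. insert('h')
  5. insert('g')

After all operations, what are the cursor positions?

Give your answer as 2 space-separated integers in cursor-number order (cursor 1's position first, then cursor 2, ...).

Answer: 9 14

Derivation:
After op 1 (delete): buffer="asfzpaej" (len 8), cursors c1@5 c2@6, authorship ........
After op 2 (insert('k')): buffer="asfzpkakej" (len 10), cursors c1@6 c2@8, authorship .....1.2..
After op 3 (insert('x')): buffer="asfzpkxakxej" (len 12), cursors c1@7 c2@10, authorship .....11.22..
After op 4 (insert('h')): buffer="asfzpkxhakxhej" (len 14), cursors c1@8 c2@12, authorship .....111.222..
After op 5 (insert('g')): buffer="asfzpkxhgakxhgej" (len 16), cursors c1@9 c2@14, authorship .....1111.2222..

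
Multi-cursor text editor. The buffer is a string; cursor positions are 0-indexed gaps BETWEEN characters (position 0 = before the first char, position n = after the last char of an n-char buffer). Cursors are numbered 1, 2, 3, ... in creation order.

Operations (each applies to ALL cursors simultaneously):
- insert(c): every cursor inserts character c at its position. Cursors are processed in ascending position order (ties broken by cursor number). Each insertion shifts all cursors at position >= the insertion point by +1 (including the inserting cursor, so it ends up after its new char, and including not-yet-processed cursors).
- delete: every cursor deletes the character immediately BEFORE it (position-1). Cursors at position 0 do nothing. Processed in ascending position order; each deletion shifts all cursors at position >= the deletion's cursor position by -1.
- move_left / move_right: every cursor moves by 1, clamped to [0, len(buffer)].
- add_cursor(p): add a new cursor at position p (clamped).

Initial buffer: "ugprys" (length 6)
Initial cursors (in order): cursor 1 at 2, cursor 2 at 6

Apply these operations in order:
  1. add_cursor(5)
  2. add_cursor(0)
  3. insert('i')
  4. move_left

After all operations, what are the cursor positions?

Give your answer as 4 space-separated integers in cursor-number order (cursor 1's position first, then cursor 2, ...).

Answer: 3 9 7 0

Derivation:
After op 1 (add_cursor(5)): buffer="ugprys" (len 6), cursors c1@2 c3@5 c2@6, authorship ......
After op 2 (add_cursor(0)): buffer="ugprys" (len 6), cursors c4@0 c1@2 c3@5 c2@6, authorship ......
After op 3 (insert('i')): buffer="iugipryisi" (len 10), cursors c4@1 c1@4 c3@8 c2@10, authorship 4..1...3.2
After op 4 (move_left): buffer="iugipryisi" (len 10), cursors c4@0 c1@3 c3@7 c2@9, authorship 4..1...3.2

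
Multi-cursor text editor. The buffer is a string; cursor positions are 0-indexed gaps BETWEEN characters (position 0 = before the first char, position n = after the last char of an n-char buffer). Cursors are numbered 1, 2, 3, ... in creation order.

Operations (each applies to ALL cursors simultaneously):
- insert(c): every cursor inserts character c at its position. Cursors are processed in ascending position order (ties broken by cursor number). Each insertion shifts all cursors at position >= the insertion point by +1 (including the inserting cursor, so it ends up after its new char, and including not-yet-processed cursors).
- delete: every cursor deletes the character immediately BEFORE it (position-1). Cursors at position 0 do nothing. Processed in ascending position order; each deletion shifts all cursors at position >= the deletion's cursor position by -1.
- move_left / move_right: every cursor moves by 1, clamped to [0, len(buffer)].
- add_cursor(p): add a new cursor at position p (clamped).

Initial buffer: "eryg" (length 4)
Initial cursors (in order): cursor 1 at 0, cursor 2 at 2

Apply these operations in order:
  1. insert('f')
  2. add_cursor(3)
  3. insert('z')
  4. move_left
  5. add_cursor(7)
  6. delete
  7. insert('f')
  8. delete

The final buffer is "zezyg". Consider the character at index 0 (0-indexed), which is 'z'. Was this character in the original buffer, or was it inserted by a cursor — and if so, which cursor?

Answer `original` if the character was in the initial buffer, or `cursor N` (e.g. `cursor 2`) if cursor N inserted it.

After op 1 (insert('f')): buffer="ferfyg" (len 6), cursors c1@1 c2@4, authorship 1..2..
After op 2 (add_cursor(3)): buffer="ferfyg" (len 6), cursors c1@1 c3@3 c2@4, authorship 1..2..
After op 3 (insert('z')): buffer="fzerzfzyg" (len 9), cursors c1@2 c3@5 c2@7, authorship 11..322..
After op 4 (move_left): buffer="fzerzfzyg" (len 9), cursors c1@1 c3@4 c2@6, authorship 11..322..
After op 5 (add_cursor(7)): buffer="fzerzfzyg" (len 9), cursors c1@1 c3@4 c2@6 c4@7, authorship 11..322..
After op 6 (delete): buffer="zezyg" (len 5), cursors c1@0 c3@2 c2@3 c4@3, authorship 1.3..
After op 7 (insert('f')): buffer="fzefzffyg" (len 9), cursors c1@1 c3@4 c2@7 c4@7, authorship 11.3324..
After op 8 (delete): buffer="zezyg" (len 5), cursors c1@0 c3@2 c2@3 c4@3, authorship 1.3..
Authorship (.=original, N=cursor N): 1 . 3 . .
Index 0: author = 1

Answer: cursor 1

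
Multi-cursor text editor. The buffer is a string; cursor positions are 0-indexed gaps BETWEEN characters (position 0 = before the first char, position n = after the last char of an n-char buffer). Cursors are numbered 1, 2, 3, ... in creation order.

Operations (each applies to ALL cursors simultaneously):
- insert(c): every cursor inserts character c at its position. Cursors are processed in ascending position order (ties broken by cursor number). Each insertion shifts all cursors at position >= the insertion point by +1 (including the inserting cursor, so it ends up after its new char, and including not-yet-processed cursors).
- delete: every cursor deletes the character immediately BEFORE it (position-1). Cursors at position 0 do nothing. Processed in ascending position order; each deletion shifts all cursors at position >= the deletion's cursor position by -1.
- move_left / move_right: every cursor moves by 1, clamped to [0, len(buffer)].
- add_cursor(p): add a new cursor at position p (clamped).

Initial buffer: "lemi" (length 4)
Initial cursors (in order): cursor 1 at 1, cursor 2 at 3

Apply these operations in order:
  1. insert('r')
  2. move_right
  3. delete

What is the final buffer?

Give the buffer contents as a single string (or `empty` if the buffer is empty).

Answer: lrmr

Derivation:
After op 1 (insert('r')): buffer="lremri" (len 6), cursors c1@2 c2@5, authorship .1..2.
After op 2 (move_right): buffer="lremri" (len 6), cursors c1@3 c2@6, authorship .1..2.
After op 3 (delete): buffer="lrmr" (len 4), cursors c1@2 c2@4, authorship .1.2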